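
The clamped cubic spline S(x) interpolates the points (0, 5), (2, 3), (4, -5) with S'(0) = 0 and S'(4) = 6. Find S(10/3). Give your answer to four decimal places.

-5.4815

With M_i denoting the second derivative at x_i, h_i = 2, 2, and Δ_i = (y_(i+1) − y_i)/h_i = -1, -4:
  2·M_0 + 8·M_1 + 2·M_2 = 6(Δ_1 - Δ_0) = -18
Clamped end conditions give two more equations: 2h_0·M_0 + h_0·M_1 = 6(Δ_0 - S'(0)) = -6 and h_1·M_1 + 2h_1·M_2 = 6(S'(4) - Δ_1) = 60.
Forward elimination and back-substitution give M_0 = 9/4, M_1 = -15/2, M_2 = 75/4.
On [2, 4], S(x) = 3 - 21/4·(x - 2) - 15/4·(x - 2)² + 35/16·(x - 2)³.
With (x - 2) = 4/3: S(10/3) = -148/27.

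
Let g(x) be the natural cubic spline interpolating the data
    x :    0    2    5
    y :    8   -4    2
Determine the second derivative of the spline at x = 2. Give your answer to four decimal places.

Write M_i for g''(x_i). With h_i = 2, 3 and divided differences Δ_i = -6, 2, the continuity of g' gives the tridiagonal system
  2·M_0 + 10·M_1 + 3·M_2 = 6(Δ_1 - Δ_0) = 48
Natural end conditions: M_0 = M_2 = 0.
Hence M_0 = 0, M_1 = 24/5, M_2 = 0.

4.8000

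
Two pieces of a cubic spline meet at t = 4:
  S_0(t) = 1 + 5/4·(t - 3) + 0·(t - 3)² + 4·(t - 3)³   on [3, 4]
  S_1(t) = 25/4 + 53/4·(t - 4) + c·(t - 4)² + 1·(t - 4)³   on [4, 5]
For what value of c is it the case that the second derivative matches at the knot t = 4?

12

S_0''(t) = 0 + 24·(t - 3), so S_0''(4) = 24. On the right, S_1''(4) = 2c, so c = 12.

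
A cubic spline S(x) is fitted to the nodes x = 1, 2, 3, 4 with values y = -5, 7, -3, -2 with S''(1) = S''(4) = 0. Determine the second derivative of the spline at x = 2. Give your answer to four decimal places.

-39.6000

Put M_i = S'' at the i-th knot. Here h = (1, 1, 1) and Δ = (12, -10, 1), so the interior equations h_(i-1)·M_(i-1) + 2(h_(i-1)+h_i)·M_i + h_i·M_(i+1) = 6(Δ_i − Δ_(i-1)) read
  1·M_0 + 4·M_1 + 1·M_2 = 6(Δ_1 - Δ_0) = -132
  1·M_1 + 4·M_2 + 1·M_3 = 6(Δ_2 - Δ_1) = 66
Natural end conditions: M_0 = M_3 = 0.
Hence M_0 = 0, M_1 = -198/5, M_2 = 132/5, M_3 = 0.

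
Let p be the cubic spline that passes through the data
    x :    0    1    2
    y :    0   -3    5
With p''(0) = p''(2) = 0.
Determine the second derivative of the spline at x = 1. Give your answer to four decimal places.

With σ_i denoting the second derivative at x_i, h_i = 1, 1, and Δ_i = (y_(i+1) − y_i)/h_i = -3, 8:
  1·σ_0 + 4·σ_1 + 1·σ_2 = 6(Δ_1 - Δ_0) = 66
Natural end conditions: σ_0 = σ_2 = 0.
Solving: σ_0 = 0, σ_1 = 33/2, σ_2 = 0.

16.5000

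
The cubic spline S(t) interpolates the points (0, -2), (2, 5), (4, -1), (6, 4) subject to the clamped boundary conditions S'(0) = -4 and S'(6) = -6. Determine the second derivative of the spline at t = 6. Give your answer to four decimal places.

-18.6667

Let m_i = S''(x_i). Step sizes h_i = 2, 2, 2; slopes of the chords Δ_i = (y_(i+1) - y_i)/h_i = 7/2, -3, 5/2.
  2·m_0 + 8·m_1 + 2·m_2 = 6(Δ_1 - Δ_0) = -39
  2·m_1 + 8·m_2 + 2·m_3 = 6(Δ_2 - Δ_1) = 33
Clamped end conditions give two more equations: 2h_0·m_0 + h_0·m_1 = 6(Δ_0 - S'(0)) = 45 and h_2·m_2 + 2h_2·m_3 = 6(S'(6) - Δ_2) = -51.
Solving the tridiagonal system: m_0 = 52/3, m_1 = -73/6, m_2 = 71/6, m_3 = -56/3.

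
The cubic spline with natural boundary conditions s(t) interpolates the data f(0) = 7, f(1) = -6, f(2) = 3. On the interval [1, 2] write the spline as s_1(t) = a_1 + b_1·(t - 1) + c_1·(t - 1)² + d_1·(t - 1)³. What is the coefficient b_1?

Write M_i for s''(x_i). With h_i = 1, 1 and divided differences Δ_i = -13, 9, the continuity of s' gives the tridiagonal system
  1·M_0 + 4·M_1 + 1·M_2 = 6(Δ_1 - Δ_0) = 132
Natural end conditions: M_0 = M_2 = 0.
Forward elimination and back-substitution give M_0 = 0, M_1 = 33, M_2 = 0.
On [1, 2], with s_1(t) = a_1 + b_1·(t - 1) + c_1·(t - 1)² + d_1·(t - 1)³: c_1 = M_1/2 = 33/2, d_1 = (M_2 - M_1)/(6h_1) = -11/2, b_1 = Δ_1 - h_1(2M_1 + M_2)/6 = -2.

-2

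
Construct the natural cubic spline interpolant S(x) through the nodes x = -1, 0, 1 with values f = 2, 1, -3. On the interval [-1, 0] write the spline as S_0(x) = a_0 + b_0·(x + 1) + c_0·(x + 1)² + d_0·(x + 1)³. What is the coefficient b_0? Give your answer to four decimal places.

With M_i denoting the second derivative at x_i, h_i = 1, 1, and Δ_i = (y_(i+1) − y_i)/h_i = -1, -4:
  1·M_0 + 4·M_1 + 1·M_2 = 6(Δ_1 - Δ_0) = -18
Natural end conditions: M_0 = M_2 = 0.
Forward elimination and back-substitution give M_0 = 0, M_1 = -9/2, M_2 = 0.
On [-1, 0], with S_0(x) = a_0 + b_0·(x + 1) + c_0·(x + 1)² + d_0·(x + 1)³: c_0 = M_0/2 = 0, d_0 = (M_1 - M_0)/(6h_0) = -3/4, b_0 = Δ_0 - h_0(2M_0 + M_1)/6 = -1/4.

-0.2500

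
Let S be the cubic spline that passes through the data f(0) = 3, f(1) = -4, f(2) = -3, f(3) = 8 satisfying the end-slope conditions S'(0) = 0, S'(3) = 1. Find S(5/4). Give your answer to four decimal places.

Let M_i = S''(x_i). Step sizes h_i = 1, 1, 1; slopes of the chords Δ_i = (y_(i+1) - y_i)/h_i = -7, 1, 11.
  1·M_0 + 4·M_1 + 1·M_2 = 6(Δ_1 - Δ_0) = 48
  1·M_1 + 4·M_2 + 1·M_3 = 6(Δ_2 - Δ_1) = 60
Clamped end conditions give two more equations: 2h_0·M_0 + h_0·M_1 = 6(Δ_0 - S'(0)) = -42 and h_2·M_2 + 2h_2·M_3 = 6(S'(3) - Δ_2) = -60.
Hence M_0 = -416/15, M_1 = 202/15, M_2 = 328/15, M_3 = -614/15.
On [1, 2], S(x) = -4 - 107/15·(x - 1) + 101/15·(x - 1)² + 7/5·(x - 1)³.
With (x - 1) = 1/4: S(5/4) = -1709/320.

-5.3406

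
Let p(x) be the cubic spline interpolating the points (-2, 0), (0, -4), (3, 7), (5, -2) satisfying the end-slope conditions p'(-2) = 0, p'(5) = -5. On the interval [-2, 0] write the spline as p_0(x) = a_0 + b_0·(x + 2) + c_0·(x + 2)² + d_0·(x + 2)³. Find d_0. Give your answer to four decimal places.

1.1224

Let m_i = p''(x_i). Step sizes h_i = 2, 3, 2; slopes of the chords Δ_i = (y_(i+1) - y_i)/h_i = -2, 11/3, -9/2.
  2·m_0 + 10·m_1 + 3·m_2 = 6(Δ_1 - Δ_0) = 34
  3·m_1 + 10·m_2 + 2·m_3 = 6(Δ_2 - Δ_1) = -49
Clamped end conditions give two more equations: 2h_0·m_0 + h_0·m_1 = 6(Δ_0 - p'(-2)) = -12 and h_2·m_2 + 2h_2·m_3 = 6(p'(5) - Δ_2) = -3.
Forward elimination and back-substitution give m_0 = -623/96, m_1 = 335/48, m_2 = -365/48, m_3 = 293/96.
On [-2, 0], with p_0(x) = a_0 + b_0·(x + 2) + c_0·(x + 2)² + d_0·(x + 2)³: c_0 = m_0/2 = -623/192, d_0 = (m_1 - m_0)/(6h_0) = 431/384, b_0 = Δ_0 - h_0(2m_0 + m_1)/6 = 0.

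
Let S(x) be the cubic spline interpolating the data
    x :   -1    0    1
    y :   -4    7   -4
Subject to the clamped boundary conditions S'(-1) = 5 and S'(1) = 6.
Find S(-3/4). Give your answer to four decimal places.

With M_i denoting the second derivative at x_i, h_i = 1, 1, and Δ_i = (y_(i+1) − y_i)/h_i = 11, -11:
  1·M_0 + 4·M_1 + 1·M_2 = 6(Δ_1 - Δ_0) = -132
Clamped end conditions give two more equations: 2h_0·M_0 + h_0·M_1 = 6(Δ_0 - S'(-1)) = 36 and h_1·M_1 + 2h_1·M_2 = 6(S'(1) - Δ_1) = 102.
Hence M_0 = 103/2, M_1 = -67, M_2 = 169/2.
On [-1, 0], S(x) = -4 + 5·(x + 1) + 103/4·(x + 1)² - 79/4·(x + 1)³.
With (x + 1) = 1/4: S(-3/4) = -371/256.

-1.4492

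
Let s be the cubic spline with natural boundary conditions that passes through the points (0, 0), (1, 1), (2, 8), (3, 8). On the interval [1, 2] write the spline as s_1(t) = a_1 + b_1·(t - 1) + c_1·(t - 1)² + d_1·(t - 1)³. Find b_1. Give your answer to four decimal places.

5.1333

With m_i denoting the second derivative at x_i, h_i = 1, 1, 1, and Δ_i = (y_(i+1) − y_i)/h_i = 1, 7, 0:
  1·m_0 + 4·m_1 + 1·m_2 = 6(Δ_1 - Δ_0) = 36
  1·m_1 + 4·m_2 + 1·m_3 = 6(Δ_2 - Δ_1) = -42
Natural end conditions: m_0 = m_3 = 0.
Hence m_0 = 0, m_1 = 62/5, m_2 = -68/5, m_3 = 0.
On [1, 2], with s_1(t) = a_1 + b_1·(t - 1) + c_1·(t - 1)² + d_1·(t - 1)³: c_1 = m_1/2 = 31/5, d_1 = (m_2 - m_1)/(6h_1) = -13/3, b_1 = Δ_1 - h_1(2m_1 + m_2)/6 = 77/15.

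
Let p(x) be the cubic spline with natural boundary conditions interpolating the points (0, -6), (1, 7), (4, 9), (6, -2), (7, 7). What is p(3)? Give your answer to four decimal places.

Let σ_i = p''(x_i). Step sizes h_i = 1, 3, 2, 1; slopes of the chords Δ_i = (y_(i+1) - y_i)/h_i = 13, 2/3, -11/2, 9.
  1·σ_0 + 8·σ_1 + 3·σ_2 = 6(Δ_1 - Δ_0) = -74
  3·σ_1 + 10·σ_2 + 2·σ_3 = 6(Δ_2 - Δ_1) = -37
  2·σ_2 + 6·σ_3 + 1·σ_4 = 6(Δ_3 - Δ_2) = 87
Natural end conditions: σ_0 = σ_4 = 0.
Solving the tridiagonal system: σ_0 = 0, σ_1 = -1478/197, σ_2 = -918/197, σ_3 = 6325/394, σ_4 = 0.
On [1, 4], p(x) = 7 + 6205/591·(x - 1) - 739/197·(x - 1)² + 280/1773·(x - 1)³.
With (x - 1) = 2: p(3) = 25277/1773.

14.2566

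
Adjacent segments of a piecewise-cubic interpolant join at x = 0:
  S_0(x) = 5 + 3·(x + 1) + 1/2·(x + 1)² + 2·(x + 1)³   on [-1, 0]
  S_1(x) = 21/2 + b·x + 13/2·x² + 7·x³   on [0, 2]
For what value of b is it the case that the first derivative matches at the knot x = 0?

S_0'(x) = 3 + 1·(x + 1) + 6·(x + 1)², so S_0'(0) = 10. On the right, S_1'(0) = b, so b = 10.

10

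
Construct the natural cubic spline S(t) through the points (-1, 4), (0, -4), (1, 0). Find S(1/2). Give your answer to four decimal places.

-3.1250

Put m_i = S'' at the i-th knot. Here h = (1, 1) and Δ = (-8, 4), so the interior equations h_(i-1)·m_(i-1) + 2(h_(i-1)+h_i)·m_i + h_i·m_(i+1) = 6(Δ_i − Δ_(i-1)) read
  1·m_0 + 4·m_1 + 1·m_2 = 6(Δ_1 - Δ_0) = 72
Natural end conditions: m_0 = m_2 = 0.
Solving: m_0 = 0, m_1 = 18, m_2 = 0.
On [0, 1], S(t) = -4 - 2·t + 9·t² - 3·t³.
With t = 1/2: S(1/2) = -25/8.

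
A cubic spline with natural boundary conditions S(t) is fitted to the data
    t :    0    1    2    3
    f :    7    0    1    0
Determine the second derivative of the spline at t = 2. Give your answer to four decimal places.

-6.4000

Put σ_i = S'' at the i-th knot. Here h = (1, 1, 1) and Δ = (-7, 1, -1), so the interior equations h_(i-1)·σ_(i-1) + 2(h_(i-1)+h_i)·σ_i + h_i·σ_(i+1) = 6(Δ_i − Δ_(i-1)) read
  1·σ_0 + 4·σ_1 + 1·σ_2 = 6(Δ_1 - Δ_0) = 48
  1·σ_1 + 4·σ_2 + 1·σ_3 = 6(Δ_2 - Δ_1) = -12
Natural end conditions: σ_0 = σ_3 = 0.
Solving: σ_0 = 0, σ_1 = 68/5, σ_2 = -32/5, σ_3 = 0.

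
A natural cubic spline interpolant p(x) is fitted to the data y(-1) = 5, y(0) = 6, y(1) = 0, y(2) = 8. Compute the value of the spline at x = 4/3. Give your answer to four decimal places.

1.1111

With M_i denoting the second derivative at x_i, h_i = 1, 1, 1, and Δ_i = (y_(i+1) − y_i)/h_i = 1, -6, 8:
  1·M_0 + 4·M_1 + 1·M_2 = 6(Δ_1 - Δ_0) = -42
  1·M_1 + 4·M_2 + 1·M_3 = 6(Δ_2 - Δ_1) = 84
Natural end conditions: M_0 = M_3 = 0.
Forward elimination and back-substitution give M_0 = 0, M_1 = -84/5, M_2 = 126/5, M_3 = 0.
On [1, 2], p(x) = 0 - 2/5·(x - 1) + 63/5·(x - 1)² - 21/5·(x - 1)³.
With (x - 1) = 1/3: p(4/3) = 10/9.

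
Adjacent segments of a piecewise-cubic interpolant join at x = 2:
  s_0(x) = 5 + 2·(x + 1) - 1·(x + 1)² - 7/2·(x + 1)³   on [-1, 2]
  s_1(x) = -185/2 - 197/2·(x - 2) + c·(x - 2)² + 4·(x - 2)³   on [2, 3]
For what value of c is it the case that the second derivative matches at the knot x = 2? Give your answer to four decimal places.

s_0''(x) = -2 - 21·(x + 1), so s_0''(2) = -65. On the right, s_1''(2) = 2c, so c = -65/2.

-32.5000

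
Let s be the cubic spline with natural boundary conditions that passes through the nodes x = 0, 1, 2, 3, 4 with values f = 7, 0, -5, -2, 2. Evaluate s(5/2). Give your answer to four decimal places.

-4.1763

With m_i denoting the second derivative at x_i, h_i = 1, 1, 1, 1, and Δ_i = (y_(i+1) − y_i)/h_i = -7, -5, 3, 4:
  1·m_0 + 4·m_1 + 1·m_2 = 6(Δ_1 - Δ_0) = 12
  1·m_1 + 4·m_2 + 1·m_3 = 6(Δ_2 - Δ_1) = 48
  1·m_2 + 4·m_3 + 1·m_4 = 6(Δ_3 - Δ_2) = 6
Natural end conditions: m_0 = m_4 = 0.
Solving the tridiagonal system: m_0 = 0, m_1 = -3/28, m_2 = 87/7, m_3 = -45/28, m_4 = 0.
On [2, 3], s(x) = -5 - 7/8·(x - 2) + 87/14·(x - 2)² - 131/56·(x - 2)³.
With (x - 2) = 1/2: s(5/2) = -1871/448.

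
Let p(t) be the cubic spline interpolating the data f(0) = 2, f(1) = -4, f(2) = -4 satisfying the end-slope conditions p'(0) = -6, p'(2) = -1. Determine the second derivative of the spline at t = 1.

13

With M_i denoting the second derivative at x_i, h_i = 1, 1, and Δ_i = (y_(i+1) − y_i)/h_i = -6, 0:
  1·M_0 + 4·M_1 + 1·M_2 = 6(Δ_1 - Δ_0) = 36
Clamped end conditions give two more equations: 2h_0·M_0 + h_0·M_1 = 6(Δ_0 - p'(0)) = 0 and h_1·M_1 + 2h_1·M_2 = 6(p'(2) - Δ_1) = -6.
Solving: M_0 = -13/2, M_1 = 13, M_2 = -19/2.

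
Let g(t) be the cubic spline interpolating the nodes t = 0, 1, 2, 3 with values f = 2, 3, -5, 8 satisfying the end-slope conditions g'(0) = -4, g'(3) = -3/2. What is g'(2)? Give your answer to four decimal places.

5.5333

Put m_i = g'' at the i-th knot. Here h = (1, 1, 1) and Δ = (1, -8, 13), so the interior equations h_(i-1)·m_(i-1) + 2(h_(i-1)+h_i)·m_i + h_i·m_(i+1) = 6(Δ_i − Δ_(i-1)) read
  1·m_0 + 4·m_1 + 1·m_2 = 6(Δ_1 - Δ_0) = -54
  1·m_1 + 4·m_2 + 1·m_3 = 6(Δ_2 - Δ_1) = 126
Clamped end conditions give two more equations: 2h_0·m_0 + h_0·m_1 = 6(Δ_0 - g'(0)) = 30 and h_2·m_2 + 2h_2·m_3 = 6(g'(3) - Δ_2) = -87.
Solving the tridiagonal system: m_0 = 499/15, m_1 = -548/15, m_2 = 883/15, m_3 = -1094/15.
On [2, 3], g'(t) = b_2 + 2c_2·(t - 2) + 3d_2·(t - 2)² with b_2 = Δ_2 - h_2(2m_2 + m_3)/6 = 83/15, c_2 = m_2/2 = 883/30, d_2 = (m_3 - m_2)/(6h_2) = -659/30. So g'(2) = 83/15.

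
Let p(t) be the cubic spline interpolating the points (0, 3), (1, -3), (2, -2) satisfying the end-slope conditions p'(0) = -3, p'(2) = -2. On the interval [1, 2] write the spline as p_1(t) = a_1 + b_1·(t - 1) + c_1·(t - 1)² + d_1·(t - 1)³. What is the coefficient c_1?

With M_i denoting the second derivative at x_i, h_i = 1, 1, and Δ_i = (y_(i+1) − y_i)/h_i = -6, 1:
  1·M_0 + 4·M_1 + 1·M_2 = 6(Δ_1 - Δ_0) = 42
Clamped end conditions give two more equations: 2h_0·M_0 + h_0·M_1 = 6(Δ_0 - p'(0)) = -18 and h_1·M_1 + 2h_1·M_2 = 6(p'(2) - Δ_1) = -18.
Solving the tridiagonal system: M_0 = -19, M_1 = 20, M_2 = -19.
On [1, 2], with p_1(t) = a_1 + b_1·(t - 1) + c_1·(t - 1)² + d_1·(t - 1)³: c_1 = M_1/2 = 10, d_1 = (M_2 - M_1)/(6h_1) = -13/2, b_1 = Δ_1 - h_1(2M_1 + M_2)/6 = -5/2.

10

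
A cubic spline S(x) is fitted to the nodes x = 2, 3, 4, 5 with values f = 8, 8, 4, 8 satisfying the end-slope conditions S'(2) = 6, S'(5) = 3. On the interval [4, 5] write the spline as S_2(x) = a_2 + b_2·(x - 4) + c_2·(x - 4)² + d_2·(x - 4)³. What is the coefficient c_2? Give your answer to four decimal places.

Let M_i = S''(x_i). Step sizes h_i = 1, 1, 1; slopes of the chords Δ_i = (y_(i+1) - y_i)/h_i = 0, -4, 4.
  1·M_0 + 4·M_1 + 1·M_2 = 6(Δ_1 - Δ_0) = -24
  1·M_1 + 4·M_2 + 1·M_3 = 6(Δ_2 - Δ_1) = 48
Clamped end conditions give two more equations: 2h_0·M_0 + h_0·M_1 = 6(Δ_0 - S'(2)) = -36 and h_2·M_2 + 2h_2·M_3 = 6(S'(5) - Δ_2) = -6.
Solving: M_0 = -74/5, M_1 = -32/5, M_2 = 82/5, M_3 = -56/5.
On [4, 5], with S_2(x) = a_2 + b_2·(x - 4) + c_2·(x - 4)² + d_2·(x - 4)³: c_2 = M_2/2 = 41/5, d_2 = (M_3 - M_2)/(6h_2) = -23/5, b_2 = Δ_2 - h_2(2M_2 + M_3)/6 = 2/5.

8.2000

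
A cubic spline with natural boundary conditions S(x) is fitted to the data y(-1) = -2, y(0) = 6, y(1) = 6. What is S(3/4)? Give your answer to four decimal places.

6.4688

Let M_i = S''(x_i). Step sizes h_i = 1, 1; slopes of the chords Δ_i = (y_(i+1) - y_i)/h_i = 8, 0.
  1·M_0 + 4·M_1 + 1·M_2 = 6(Δ_1 - Δ_0) = -48
Natural end conditions: M_0 = M_2 = 0.
Solving the tridiagonal system: M_0 = 0, M_1 = -12, M_2 = 0.
On [0, 1], S(x) = 6 + 4·x - 6·x² + 2·x³.
With x = 3/4: S(3/4) = 207/32.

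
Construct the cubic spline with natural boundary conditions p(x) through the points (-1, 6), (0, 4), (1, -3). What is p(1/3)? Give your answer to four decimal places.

2.1296

With m_i denoting the second derivative at x_i, h_i = 1, 1, and Δ_i = (y_(i+1) − y_i)/h_i = -2, -7:
  1·m_0 + 4·m_1 + 1·m_2 = 6(Δ_1 - Δ_0) = -30
Natural end conditions: m_0 = m_2 = 0.
Solving: m_0 = 0, m_1 = -15/2, m_2 = 0.
On [0, 1], p(x) = 4 - 9/2·x - 15/4·x² + 5/4·x³.
With x = 1/3: p(1/3) = 115/54.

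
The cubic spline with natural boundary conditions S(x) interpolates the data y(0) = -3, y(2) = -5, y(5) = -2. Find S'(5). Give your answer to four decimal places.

1.6000

Let σ_i = S''(x_i). Step sizes h_i = 2, 3; slopes of the chords Δ_i = (y_(i+1) - y_i)/h_i = -1, 1.
  2·σ_0 + 10·σ_1 + 3·σ_2 = 6(Δ_1 - Δ_0) = 12
Natural end conditions: σ_0 = σ_2 = 0.
Solving: σ_0 = 0, σ_1 = 6/5, σ_2 = 0.
On [2, 5], S'(x) = b_1 + 2c_1·(x - 2) + 3d_1·(x - 2)² with b_1 = Δ_1 - h_1(2σ_1 + σ_2)/6 = -1/5, c_1 = σ_1/2 = 3/5, d_1 = (σ_2 - σ_1)/(6h_1) = -1/15. So S'(5) = 8/5.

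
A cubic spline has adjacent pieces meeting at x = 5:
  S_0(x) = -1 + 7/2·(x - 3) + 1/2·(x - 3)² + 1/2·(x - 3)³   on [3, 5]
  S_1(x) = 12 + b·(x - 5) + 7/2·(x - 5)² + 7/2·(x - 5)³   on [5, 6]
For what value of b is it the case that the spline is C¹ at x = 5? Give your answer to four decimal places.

11.5000

S_0'(x) = 7/2 + 1·(x - 3) + 3/2·(x - 3)², so S_0'(5) = 23/2. On the right, S_1'(5) = b, so b = 23/2.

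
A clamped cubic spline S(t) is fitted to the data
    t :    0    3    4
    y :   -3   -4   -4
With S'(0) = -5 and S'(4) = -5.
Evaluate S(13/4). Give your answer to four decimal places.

Let M_i = S''(x_i). Step sizes h_i = 3, 1; slopes of the chords Δ_i = (y_(i+1) - y_i)/h_i = -1/3, 0.
  3·M_0 + 8·M_1 + 1·M_2 = 6(Δ_1 - Δ_0) = 2
Clamped end conditions give two more equations: 2h_0·M_0 + h_0·M_1 = 6(Δ_0 - S'(0)) = 28 and h_1·M_1 + 2h_1·M_2 = 6(S'(4) - Δ_1) = -30.
Solving the tridiagonal system: M_0 = 53/12, M_1 = 1/2, M_2 = -61/4.
On [3, 4], S(t) = -4 + 19/8·(t - 3) + 1/4·(t - 3)² - 21/8·(t - 3)³.
With (t - 3) = 1/4: S(13/4) = -1757/512.

-3.4316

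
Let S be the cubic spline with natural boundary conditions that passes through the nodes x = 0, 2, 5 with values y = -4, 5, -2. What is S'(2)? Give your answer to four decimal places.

Write σ_i for S''(x_i). With h_i = 2, 3 and divided differences Δ_i = 9/2, -7/3, the continuity of S' gives the tridiagonal system
  2·σ_0 + 10·σ_1 + 3·σ_2 = 6(Δ_1 - Δ_0) = -41
Natural end conditions: σ_0 = σ_2 = 0.
Hence σ_0 = 0, σ_1 = -41/10, σ_2 = 0.
On [2, 5], S'(x) = b_1 + 2c_1·(x - 2) + 3d_1·(x - 2)² with b_1 = Δ_1 - h_1(2σ_1 + σ_2)/6 = 53/30, c_1 = σ_1/2 = -41/20, d_1 = (σ_2 - σ_1)/(6h_1) = 41/180. So S'(2) = 53/30.

1.7667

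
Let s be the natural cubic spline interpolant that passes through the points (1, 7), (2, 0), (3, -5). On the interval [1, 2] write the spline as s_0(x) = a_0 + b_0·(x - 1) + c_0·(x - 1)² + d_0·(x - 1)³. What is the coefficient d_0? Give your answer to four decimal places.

Write M_i for s''(x_i). With h_i = 1, 1 and divided differences Δ_i = -7, -5, the continuity of s' gives the tridiagonal system
  1·M_0 + 4·M_1 + 1·M_2 = 6(Δ_1 - Δ_0) = 12
Natural end conditions: M_0 = M_2 = 0.
Hence M_0 = 0, M_1 = 3, M_2 = 0.
On [1, 2], with s_0(x) = a_0 + b_0·(x - 1) + c_0·(x - 1)² + d_0·(x - 1)³: c_0 = M_0/2 = 0, d_0 = (M_1 - M_0)/(6h_0) = 1/2, b_0 = Δ_0 - h_0(2M_0 + M_1)/6 = -15/2.

0.5000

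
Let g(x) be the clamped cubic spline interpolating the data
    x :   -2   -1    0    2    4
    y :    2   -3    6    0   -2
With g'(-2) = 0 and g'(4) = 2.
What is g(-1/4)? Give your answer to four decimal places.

Let M_i = g''(x_i). Step sizes h_i = 1, 1, 2, 2; slopes of the chords Δ_i = (y_(i+1) - y_i)/h_i = -5, 9, -3, -1.
  1·M_0 + 4·M_1 + 1·M_2 = 6(Δ_1 - Δ_0) = 84
  1·M_1 + 6·M_2 + 2·M_3 = 6(Δ_2 - Δ_1) = -72
  2·M_2 + 8·M_3 + 2·M_4 = 6(Δ_3 - Δ_2) = 12
Clamped end conditions give two more equations: 2h_0·M_0 + h_0·M_1 = 6(Δ_0 - g'(-2)) = -30 and h_3·M_3 + 2h_3·M_4 = 6(g'(4) - Δ_3) = 18.
Hence M_0 = -671/21, M_1 = 712/21, M_2 = -59/3, M_3 = 127/21, M_4 = 31/21.
On [-1, 0], g(x) = -3 + 41/42·(x + 1) + 356/21·(x + 1)² - 125/14·(x + 1)³.
With (x + 1) = 3/4: g(-1/4) = 3137/896.

3.5011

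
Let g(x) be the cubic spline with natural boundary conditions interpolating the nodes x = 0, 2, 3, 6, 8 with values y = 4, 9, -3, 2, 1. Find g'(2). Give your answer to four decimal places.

-8.7756

Put M_i = g'' at the i-th knot. Here h = (2, 1, 3, 2) and Δ = (5/2, -12, 5/3, -1/2), so the interior equations h_(i-1)·M_(i-1) + 2(h_(i-1)+h_i)·M_i + h_i·M_(i+1) = 6(Δ_i − Δ_(i-1)) read
  2·M_0 + 6·M_1 + 1·M_2 = 6(Δ_1 - Δ_0) = -87
  1·M_1 + 8·M_2 + 3·M_3 = 6(Δ_2 - Δ_1) = 82
  3·M_2 + 10·M_3 + 2·M_4 = 6(Δ_3 - Δ_2) = -13
Natural end conditions: M_0 = M_4 = 0.
Solving: M_0 = 0, M_1 = -1759/104, M_2 = 753/52, M_3 = -587/104, M_4 = 0.
On [2, 3], g'(x) = b_1 + 2c_1·(x - 2) + 3d_1·(x - 2)² with b_1 = Δ_1 - h_1(2M_1 + M_2)/6 = -1369/156, c_1 = M_1/2 = -1759/208, d_1 = (M_2 - M_1)/(6h_1) = 3265/624. So g'(2) = -1369/156.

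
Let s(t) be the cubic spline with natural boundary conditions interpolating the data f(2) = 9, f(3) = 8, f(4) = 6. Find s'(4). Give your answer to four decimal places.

Write M_i for s''(x_i). With h_i = 1, 1 and divided differences Δ_i = -1, -2, the continuity of s' gives the tridiagonal system
  1·M_0 + 4·M_1 + 1·M_2 = 6(Δ_1 - Δ_0) = -6
Natural end conditions: M_0 = M_2 = 0.
Solving the tridiagonal system: M_0 = 0, M_1 = -3/2, M_2 = 0.
On [3, 4], s'(t) = b_1 + 2c_1·(t - 3) + 3d_1·(t - 3)² with b_1 = Δ_1 - h_1(2M_1 + M_2)/6 = -3/2, c_1 = M_1/2 = -3/4, d_1 = (M_2 - M_1)/(6h_1) = 1/4. So s'(4) = -9/4.

-2.2500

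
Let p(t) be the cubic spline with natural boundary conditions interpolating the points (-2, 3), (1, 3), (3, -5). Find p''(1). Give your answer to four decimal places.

Let M_i = p''(x_i). Step sizes h_i = 3, 2; slopes of the chords Δ_i = (y_(i+1) - y_i)/h_i = 0, -4.
  3·M_0 + 10·M_1 + 2·M_2 = 6(Δ_1 - Δ_0) = -24
Natural end conditions: M_0 = M_2 = 0.
Solving the tridiagonal system: M_0 = 0, M_1 = -12/5, M_2 = 0.

-2.4000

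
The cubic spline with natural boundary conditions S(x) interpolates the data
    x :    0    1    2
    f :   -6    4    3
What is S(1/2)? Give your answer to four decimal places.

Put M_i = S'' at the i-th knot. Here h = (1, 1) and Δ = (10, -1), so the interior equations h_(i-1)·M_(i-1) + 2(h_(i-1)+h_i)·M_i + h_i·M_(i+1) = 6(Δ_i − Δ_(i-1)) read
  1·M_0 + 4·M_1 + 1·M_2 = 6(Δ_1 - Δ_0) = -66
Natural end conditions: M_0 = M_2 = 0.
Forward elimination and back-substitution give M_0 = 0, M_1 = -33/2, M_2 = 0.
On [0, 1], S(x) = -6 + 51/4·x + 0·x² - 11/4·x³.
With x = 1/2: S(1/2) = 1/32.

0.0313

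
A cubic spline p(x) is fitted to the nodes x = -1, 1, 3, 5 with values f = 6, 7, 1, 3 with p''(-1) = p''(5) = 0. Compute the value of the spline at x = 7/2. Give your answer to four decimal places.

Let M_i = p''(x_i). Step sizes h_i = 2, 2, 2; slopes of the chords Δ_i = (y_(i+1) - y_i)/h_i = 1/2, -3, 1.
  2·M_0 + 8·M_1 + 2·M_2 = 6(Δ_1 - Δ_0) = -21
  2·M_1 + 8·M_2 + 2·M_3 = 6(Δ_2 - Δ_1) = 24
Natural end conditions: M_0 = M_3 = 0.
Forward elimination and back-substitution give M_0 = 0, M_1 = -18/5, M_2 = 39/10, M_3 = 0.
On [3, 5], p(x) = 1 - 8/5·(x - 3) + 39/20·(x - 3)² - 13/40·(x - 3)³.
With (x - 3) = 1/2: p(7/2) = 207/320.

0.6469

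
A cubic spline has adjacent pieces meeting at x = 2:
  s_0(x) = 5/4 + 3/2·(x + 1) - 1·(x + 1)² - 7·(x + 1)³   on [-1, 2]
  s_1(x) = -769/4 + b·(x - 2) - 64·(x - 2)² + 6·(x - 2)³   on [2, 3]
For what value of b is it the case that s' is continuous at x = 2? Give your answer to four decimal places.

s_0'(x) = 3/2 - 2·(x + 1) - 21·(x + 1)², so s_0'(2) = -387/2. On the right, s_1'(2) = b, so b = -387/2.

-193.5000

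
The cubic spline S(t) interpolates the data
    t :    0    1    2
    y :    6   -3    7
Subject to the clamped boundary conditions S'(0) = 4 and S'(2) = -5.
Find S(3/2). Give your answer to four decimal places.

Put m_i = S'' at the i-th knot. Here h = (1, 1) and Δ = (-9, 10), so the interior equations h_(i-1)·m_(i-1) + 2(h_(i-1)+h_i)·m_i + h_i·m_(i+1) = 6(Δ_i − Δ_(i-1)) read
  1·m_0 + 4·m_1 + 1·m_2 = 6(Δ_1 - Δ_0) = 114
Clamped end conditions give two more equations: 2h_0·m_0 + h_0·m_1 = 6(Δ_0 - S'(0)) = -78 and h_1·m_1 + 2h_1·m_2 = 6(S'(2) - Δ_1) = -90.
Hence m_0 = -72, m_1 = 66, m_2 = -78.
On [1, 2], S(t) = -3 + 1·(t - 1) + 33·(t - 1)² - 24·(t - 1)³.
With (t - 1) = 1/2: S(3/2) = 11/4.

2.7500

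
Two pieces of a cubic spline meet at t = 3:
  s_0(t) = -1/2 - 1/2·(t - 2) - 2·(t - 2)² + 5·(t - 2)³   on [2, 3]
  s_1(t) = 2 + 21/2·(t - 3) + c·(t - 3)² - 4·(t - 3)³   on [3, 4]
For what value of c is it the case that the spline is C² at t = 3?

13

s_0''(t) = -4 + 30·(t - 2), so s_0''(3) = 26. On the right, s_1''(3) = 2c, so c = 13.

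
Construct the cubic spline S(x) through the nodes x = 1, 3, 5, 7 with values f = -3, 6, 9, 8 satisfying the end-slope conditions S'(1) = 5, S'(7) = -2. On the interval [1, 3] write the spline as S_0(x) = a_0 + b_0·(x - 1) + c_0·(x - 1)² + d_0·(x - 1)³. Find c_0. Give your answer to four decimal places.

With M_i denoting the second derivative at x_i, h_i = 2, 2, 2, and Δ_i = (y_(i+1) − y_i)/h_i = 9/2, 3/2, -1/2:
  2·M_0 + 8·M_1 + 2·M_2 = 6(Δ_1 - Δ_0) = -18
  2·M_1 + 8·M_2 + 2·M_3 = 6(Δ_2 - Δ_1) = -12
Clamped end conditions give two more equations: 2h_0·M_0 + h_0·M_1 = 6(Δ_0 - S'(1)) = -3 and h_2·M_2 + 2h_2·M_3 = 6(S'(7) - Δ_2) = -9.
Solving the tridiagonal system: M_0 = 11/30, M_1 = -67/30, M_2 = -13/30, M_3 = -61/30.
On [1, 3], with S_0(x) = a_0 + b_0·(x - 1) + c_0·(x - 1)² + d_0·(x - 1)³: c_0 = M_0/2 = 11/60, d_0 = (M_1 - M_0)/(6h_0) = -13/60, b_0 = Δ_0 - h_0(2M_0 + M_1)/6 = 5.

0.1833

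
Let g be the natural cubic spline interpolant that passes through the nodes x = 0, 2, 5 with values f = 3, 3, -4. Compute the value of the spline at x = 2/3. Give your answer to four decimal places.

3.2765

Let m_i = g''(x_i). Step sizes h_i = 2, 3; slopes of the chords Δ_i = (y_(i+1) - y_i)/h_i = 0, -7/3.
  2·m_0 + 10·m_1 + 3·m_2 = 6(Δ_1 - Δ_0) = -14
Natural end conditions: m_0 = m_2 = 0.
Forward elimination and back-substitution give m_0 = 0, m_1 = -7/5, m_2 = 0.
On [0, 2], g(x) = 3 + 7/15·x + 0·x² - 7/60·x³.
With x = 2/3: g(2/3) = 1327/405.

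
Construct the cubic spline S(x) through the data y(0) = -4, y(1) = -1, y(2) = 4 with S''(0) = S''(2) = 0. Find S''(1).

3

Put σ_i = S'' at the i-th knot. Here h = (1, 1) and Δ = (3, 5), so the interior equations h_(i-1)·σ_(i-1) + 2(h_(i-1)+h_i)·σ_i + h_i·σ_(i+1) = 6(Δ_i − Δ_(i-1)) read
  1·σ_0 + 4·σ_1 + 1·σ_2 = 6(Δ_1 - Δ_0) = 12
Natural end conditions: σ_0 = σ_2 = 0.
Solving: σ_0 = 0, σ_1 = 3, σ_2 = 0.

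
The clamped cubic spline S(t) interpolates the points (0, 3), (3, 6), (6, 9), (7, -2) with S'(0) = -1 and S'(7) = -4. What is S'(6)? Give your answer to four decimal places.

-11.0645

Let M_i = S''(x_i). Step sizes h_i = 3, 3, 1; slopes of the chords Δ_i = (y_(i+1) - y_i)/h_i = 1, 1, -11.
  3·M_0 + 12·M_1 + 3·M_2 = 6(Δ_1 - Δ_0) = 0
  3·M_1 + 8·M_2 + 1·M_3 = 6(Δ_2 - Δ_1) = -72
Clamped end conditions give two more equations: 2h_0·M_0 + h_0·M_1 = 6(Δ_0 - S'(0)) = 12 and h_2·M_2 + 2h_2·M_3 = 6(S'(7) - Δ_2) = 42.
Solving the tridiagonal system: M_0 = 10/31, M_1 = 104/31, M_2 = -426/31, M_3 = 864/31.
On [6, 7], S'(t) = b_2 + 2c_2·(t - 6) + 3d_2·(t - 6)² with b_2 = Δ_2 - h_2(2M_2 + M_3)/6 = -343/31, c_2 = M_2/2 = -213/31, d_2 = (M_3 - M_2)/(6h_2) = 215/31. So S'(6) = -343/31.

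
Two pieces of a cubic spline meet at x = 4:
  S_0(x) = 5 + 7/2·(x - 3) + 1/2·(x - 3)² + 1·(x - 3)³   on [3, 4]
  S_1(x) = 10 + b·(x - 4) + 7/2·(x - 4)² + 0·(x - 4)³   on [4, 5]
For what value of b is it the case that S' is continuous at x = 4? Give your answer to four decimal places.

S_0'(x) = 7/2 + 1·(x - 3) + 3·(x - 3)², so S_0'(4) = 15/2. On the right, S_1'(4) = b, so b = 15/2.

7.5000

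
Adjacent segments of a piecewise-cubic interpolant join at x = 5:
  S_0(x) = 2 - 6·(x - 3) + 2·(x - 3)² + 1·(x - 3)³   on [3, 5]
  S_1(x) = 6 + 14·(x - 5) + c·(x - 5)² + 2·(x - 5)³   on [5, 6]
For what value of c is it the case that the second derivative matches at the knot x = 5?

8

S_0''(x) = 4 + 6·(x - 3), so S_0''(5) = 16. On the right, S_1''(5) = 2c, so c = 8.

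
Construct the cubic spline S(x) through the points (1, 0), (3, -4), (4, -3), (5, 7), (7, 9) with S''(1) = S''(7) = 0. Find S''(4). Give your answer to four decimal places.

Write M_i for S''(x_i). With h_i = 2, 1, 1, 2 and divided differences Δ_i = -2, 1, 10, 1, the continuity of S' gives the tridiagonal system
  2·M_0 + 6·M_1 + 1·M_2 = 6(Δ_1 - Δ_0) = 18
  1·M_1 + 4·M_2 + 1·M_3 = 6(Δ_2 - Δ_1) = 54
  1·M_2 + 6·M_3 + 2·M_4 = 6(Δ_3 - Δ_2) = -54
Natural end conditions: M_0 = M_4 = 0.
Solving the tridiagonal system: M_0 = 0, M_1 = 3/11, M_2 = 180/11, M_3 = -129/11, M_4 = 0.

16.3636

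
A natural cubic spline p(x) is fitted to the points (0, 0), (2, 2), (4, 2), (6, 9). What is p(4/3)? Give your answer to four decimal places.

1.7037

Put σ_i = p'' at the i-th knot. Here h = (2, 2, 2) and Δ = (1, 0, 7/2), so the interior equations h_(i-1)·σ_(i-1) + 2(h_(i-1)+h_i)·σ_i + h_i·σ_(i+1) = 6(Δ_i − Δ_(i-1)) read
  2·σ_0 + 8·σ_1 + 2·σ_2 = 6(Δ_1 - Δ_0) = -6
  2·σ_1 + 8·σ_2 + 2·σ_3 = 6(Δ_2 - Δ_1) = 21
Natural end conditions: σ_0 = σ_3 = 0.
Forward elimination and back-substitution give σ_0 = 0, σ_1 = -3/2, σ_2 = 3, σ_3 = 0.
On [0, 2], p(x) = 0 + 3/2·x + 0·x² - 1/8·x³.
With x = 4/3: p(4/3) = 46/27.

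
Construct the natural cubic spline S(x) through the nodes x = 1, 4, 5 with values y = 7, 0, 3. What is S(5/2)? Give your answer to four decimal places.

With M_i denoting the second derivative at x_i, h_i = 3, 1, and Δ_i = (y_(i+1) − y_i)/h_i = -7/3, 3:
  3·M_0 + 8·M_1 + 1·M_2 = 6(Δ_1 - Δ_0) = 32
Natural end conditions: M_0 = M_2 = 0.
Hence M_0 = 0, M_1 = 4, M_2 = 0.
On [1, 4], S(x) = 7 - 13/3·(x - 1) + 0·(x - 1)² + 2/9·(x - 1)³.
With (x - 1) = 3/2: S(5/2) = 5/4.

1.2500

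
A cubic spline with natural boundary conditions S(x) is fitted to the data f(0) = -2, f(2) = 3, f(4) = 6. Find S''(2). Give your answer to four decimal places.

Write M_i for S''(x_i). With h_i = 2, 2 and divided differences Δ_i = 5/2, 3/2, the continuity of S' gives the tridiagonal system
  2·M_0 + 8·M_1 + 2·M_2 = 6(Δ_1 - Δ_0) = -6
Natural end conditions: M_0 = M_2 = 0.
Hence M_0 = 0, M_1 = -3/4, M_2 = 0.

-0.7500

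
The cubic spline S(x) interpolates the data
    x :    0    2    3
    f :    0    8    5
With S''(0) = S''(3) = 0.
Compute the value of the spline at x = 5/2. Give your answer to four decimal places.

Put m_i = S'' at the i-th knot. Here h = (2, 1) and Δ = (4, -3), so the interior equations h_(i-1)·m_(i-1) + 2(h_(i-1)+h_i)·m_i + h_i·m_(i+1) = 6(Δ_i − Δ_(i-1)) read
  2·m_0 + 6·m_1 + 1·m_2 = 6(Δ_1 - Δ_0) = -42
Natural end conditions: m_0 = m_2 = 0.
Solving: m_0 = 0, m_1 = -7, m_2 = 0.
On [2, 3], S(x) = 8 - 2/3·(x - 2) - 7/2·(x - 2)² + 7/6·(x - 2)³.
With (x - 2) = 1/2: S(5/2) = 111/16.

6.9375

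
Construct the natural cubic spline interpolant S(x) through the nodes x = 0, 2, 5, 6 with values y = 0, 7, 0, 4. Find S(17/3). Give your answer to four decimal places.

With M_i denoting the second derivative at x_i, h_i = 2, 3, 1, and Δ_i = (y_(i+1) − y_i)/h_i = 7/2, -7/3, 4:
  2·M_0 + 10·M_1 + 3·M_2 = 6(Δ_1 - Δ_0) = -35
  3·M_1 + 8·M_2 + 1·M_3 = 6(Δ_2 - Δ_1) = 38
Natural end conditions: M_0 = M_3 = 0.
Solving: M_0 = 0, M_1 = -394/71, M_2 = 485/71, M_3 = 0.
On [5, 6], S(x) = 0 + 367/213·(x - 5) + 485/142·(x - 5)² - 485/426·(x - 5)³.
With (x - 5) = 2/3: S(17/3) = 13396/5751.

2.3293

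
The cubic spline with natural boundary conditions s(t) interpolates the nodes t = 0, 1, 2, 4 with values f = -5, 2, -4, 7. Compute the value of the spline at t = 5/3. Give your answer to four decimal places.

Let M_i = s''(x_i). Step sizes h_i = 1, 1, 2; slopes of the chords Δ_i = (y_(i+1) - y_i)/h_i = 7, -6, 11/2.
  1·M_0 + 4·M_1 + 1·M_2 = 6(Δ_1 - Δ_0) = -78
  1·M_1 + 6·M_2 + 2·M_3 = 6(Δ_2 - Δ_1) = 69
Natural end conditions: M_0 = M_3 = 0.
Hence M_0 = 0, M_1 = -537/23, M_2 = 354/23, M_3 = 0.
On [1, 2], s(t) = 2 - 18/23·(t - 1) - 537/46·(t - 1)² + 297/46·(t - 1)³.
With (t - 1) = 2/3: s(5/3) = -124/69.

-1.7971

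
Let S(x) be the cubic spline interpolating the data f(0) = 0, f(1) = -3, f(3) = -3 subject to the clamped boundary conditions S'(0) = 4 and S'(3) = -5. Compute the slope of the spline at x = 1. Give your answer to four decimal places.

With M_i denoting the second derivative at x_i, h_i = 1, 2, and Δ_i = (y_(i+1) − y_i)/h_i = -3, 0:
  1·M_0 + 6·M_1 + 2·M_2 = 6(Δ_1 - Δ_0) = 18
Clamped end conditions give two more equations: 2h_0·M_0 + h_0·M_1 = 6(Δ_0 - S'(0)) = -42 and h_1·M_1 + 2h_1·M_2 = 6(S'(3) - Δ_1) = -30.
Forward elimination and back-substitution give M_0 = -27, M_1 = 12, M_2 = -27/2.
On [1, 3], S'(x) = b_1 + 2c_1·(x - 1) + 3d_1·(x - 1)² with b_1 = Δ_1 - h_1(2M_1 + M_2)/6 = -7/2, c_1 = M_1/2 = 6, d_1 = (M_2 - M_1)/(6h_1) = -17/8. So S'(1) = -7/2.

-3.5000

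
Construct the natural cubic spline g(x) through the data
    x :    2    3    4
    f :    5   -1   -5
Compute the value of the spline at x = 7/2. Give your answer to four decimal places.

-3.1875

Put σ_i = g'' at the i-th knot. Here h = (1, 1) and Δ = (-6, -4), so the interior equations h_(i-1)·σ_(i-1) + 2(h_(i-1)+h_i)·σ_i + h_i·σ_(i+1) = 6(Δ_i − Δ_(i-1)) read
  1·σ_0 + 4·σ_1 + 1·σ_2 = 6(Δ_1 - Δ_0) = 12
Natural end conditions: σ_0 = σ_2 = 0.
Solving the tridiagonal system: σ_0 = 0, σ_1 = 3, σ_2 = 0.
On [3, 4], g(x) = -1 - 5·(x - 3) + 3/2·(x - 3)² - 1/2·(x - 3)³.
With (x - 3) = 1/2: g(7/2) = -51/16.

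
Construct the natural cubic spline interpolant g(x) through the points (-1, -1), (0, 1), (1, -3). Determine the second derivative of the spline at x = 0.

-9

Let m_i = g''(x_i). Step sizes h_i = 1, 1; slopes of the chords Δ_i = (y_(i+1) - y_i)/h_i = 2, -4.
  1·m_0 + 4·m_1 + 1·m_2 = 6(Δ_1 - Δ_0) = -36
Natural end conditions: m_0 = m_2 = 0.
Forward elimination and back-substitution give m_0 = 0, m_1 = -9, m_2 = 0.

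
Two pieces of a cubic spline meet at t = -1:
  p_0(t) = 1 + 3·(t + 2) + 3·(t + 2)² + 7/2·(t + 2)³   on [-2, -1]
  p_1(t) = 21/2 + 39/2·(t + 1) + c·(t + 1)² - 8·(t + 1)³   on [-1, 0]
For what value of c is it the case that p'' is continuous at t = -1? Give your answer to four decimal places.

p_0''(t) = 6 + 21·(t + 2), so p_0''(-1) = 27. On the right, p_1''(-1) = 2c, so c = 27/2.

13.5000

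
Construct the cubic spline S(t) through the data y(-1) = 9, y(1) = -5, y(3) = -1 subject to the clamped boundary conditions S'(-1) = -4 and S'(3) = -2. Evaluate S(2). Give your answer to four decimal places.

-3.0625

Write M_i for S''(x_i). With h_i = 2, 2 and divided differences Δ_i = -7, 2, the continuity of S' gives the tridiagonal system
  2·M_0 + 8·M_1 + 2·M_2 = 6(Δ_1 - Δ_0) = 54
Clamped end conditions give two more equations: 2h_0·M_0 + h_0·M_1 = 6(Δ_0 - S'(-1)) = -18 and h_1·M_1 + 2h_1·M_2 = 6(S'(3) - Δ_1) = -24.
Solving the tridiagonal system: M_0 = -43/4, M_1 = 25/2, M_2 = -49/4.
On [1, 3], S(t) = -5 - 9/4·(t - 1) + 25/4·(t - 1)² - 33/16·(t - 1)³.
With (t - 1) = 1: S(2) = -49/16.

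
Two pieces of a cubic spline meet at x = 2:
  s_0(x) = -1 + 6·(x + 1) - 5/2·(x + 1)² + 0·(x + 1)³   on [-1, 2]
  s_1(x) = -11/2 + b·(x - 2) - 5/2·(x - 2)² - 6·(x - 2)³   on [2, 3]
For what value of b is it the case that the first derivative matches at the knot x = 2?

s_0'(x) = 6 - 5·(x + 1) + 0·(x + 1)², so s_0'(2) = -9. On the right, s_1'(2) = b, so b = -9.

-9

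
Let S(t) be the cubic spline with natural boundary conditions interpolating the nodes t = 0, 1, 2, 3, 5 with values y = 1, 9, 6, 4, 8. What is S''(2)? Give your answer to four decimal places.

Write M_i for S''(x_i). With h_i = 1, 1, 1, 2 and divided differences Δ_i = 8, -3, -2, 2, the continuity of S' gives the tridiagonal system
  1·M_0 + 4·M_1 + 1·M_2 = 6(Δ_1 - Δ_0) = -66
  1·M_1 + 4·M_2 + 1·M_3 = 6(Δ_2 - Δ_1) = 6
  1·M_2 + 6·M_3 + 2·M_4 = 6(Δ_3 - Δ_2) = 24
Natural end conditions: M_0 = M_4 = 0.
Solving the tridiagonal system: M_0 = 0, M_1 = -765/43, M_2 = 222/43, M_3 = 135/43, M_4 = 0.

5.1628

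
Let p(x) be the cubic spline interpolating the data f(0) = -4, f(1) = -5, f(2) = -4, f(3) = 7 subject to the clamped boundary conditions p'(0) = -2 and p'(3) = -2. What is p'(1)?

With M_i denoting the second derivative at x_i, h_i = 1, 1, 1, and Δ_i = (y_(i+1) − y_i)/h_i = -1, 1, 11:
  1·M_0 + 4·M_1 + 1·M_2 = 6(Δ_1 - Δ_0) = 12
  1·M_1 + 4·M_2 + 1·M_3 = 6(Δ_2 - Δ_1) = 60
Clamped end conditions give two more equations: 2h_0·M_0 + h_0·M_1 = 6(Δ_0 - p'(0)) = 6 and h_2·M_2 + 2h_2·M_3 = 6(p'(3) - Δ_2) = -78.
Solving the tridiagonal system: M_0 = 6, M_1 = -6, M_2 = 30, M_3 = -54.
On [1, 2], p'(x) = b_1 + 2c_1·(x - 1) + 3d_1·(x - 1)² with b_1 = Δ_1 - h_1(2M_1 + M_2)/6 = -2, c_1 = M_1/2 = -3, d_1 = (M_2 - M_1)/(6h_1) = 6. So p'(1) = -2.

-2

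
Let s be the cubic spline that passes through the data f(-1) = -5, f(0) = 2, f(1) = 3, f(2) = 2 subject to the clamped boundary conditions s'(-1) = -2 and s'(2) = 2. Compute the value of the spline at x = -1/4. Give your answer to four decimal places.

Write m_i for s''(x_i). With h_i = 1, 1, 1 and divided differences Δ_i = 7, 1, -1, the continuity of s' gives the tridiagonal system
  1·m_0 + 4·m_1 + 1·m_2 = 6(Δ_1 - Δ_0) = -36
  1·m_1 + 4·m_2 + 1·m_3 = 6(Δ_2 - Δ_1) = -12
Clamped end conditions give two more equations: 2h_0·m_0 + h_0·m_1 = 6(Δ_0 - s'(-1)) = 54 and h_2·m_2 + 2h_2·m_3 = 6(s'(2) - Δ_2) = 18.
Solving the tridiagonal system: m_0 = 538/15, m_1 = -266/15, m_2 = -14/15, m_3 = 142/15.
On [-1, 0], s(x) = -5 - 2·(x + 1) + 269/15·(x + 1)² - 134/15·(x + 1)³.
With (x + 1) = 3/4: s(-1/4) = -29/160.

-0.1813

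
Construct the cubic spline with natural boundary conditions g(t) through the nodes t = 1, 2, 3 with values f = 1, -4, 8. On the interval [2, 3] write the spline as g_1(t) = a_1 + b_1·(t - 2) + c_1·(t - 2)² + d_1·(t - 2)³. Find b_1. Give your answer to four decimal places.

With σ_i denoting the second derivative at x_i, h_i = 1, 1, and Δ_i = (y_(i+1) − y_i)/h_i = -5, 12:
  1·σ_0 + 4·σ_1 + 1·σ_2 = 6(Δ_1 - Δ_0) = 102
Natural end conditions: σ_0 = σ_2 = 0.
Forward elimination and back-substitution give σ_0 = 0, σ_1 = 51/2, σ_2 = 0.
On [2, 3], with g_1(t) = a_1 + b_1·(t - 2) + c_1·(t - 2)² + d_1·(t - 2)³: c_1 = σ_1/2 = 51/4, d_1 = (σ_2 - σ_1)/(6h_1) = -17/4, b_1 = Δ_1 - h_1(2σ_1 + σ_2)/6 = 7/2.

3.5000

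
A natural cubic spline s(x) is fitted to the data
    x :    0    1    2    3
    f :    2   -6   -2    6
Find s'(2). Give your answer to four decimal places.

With m_i denoting the second derivative at x_i, h_i = 1, 1, 1, and Δ_i = (y_(i+1) − y_i)/h_i = -8, 4, 8:
  1·m_0 + 4·m_1 + 1·m_2 = 6(Δ_1 - Δ_0) = 72
  1·m_1 + 4·m_2 + 1·m_3 = 6(Δ_2 - Δ_1) = 24
Natural end conditions: m_0 = m_3 = 0.
Forward elimination and back-substitution give m_0 = 0, m_1 = 88/5, m_2 = 8/5, m_3 = 0.
On [2, 3], s'(x) = b_2 + 2c_2·(x - 2) + 3d_2·(x - 2)² with b_2 = Δ_2 - h_2(2m_2 + m_3)/6 = 112/15, c_2 = m_2/2 = 4/5, d_2 = (m_3 - m_2)/(6h_2) = -4/15. So s'(2) = 112/15.

7.4667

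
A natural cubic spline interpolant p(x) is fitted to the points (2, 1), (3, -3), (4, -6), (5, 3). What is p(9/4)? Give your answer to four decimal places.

With m_i denoting the second derivative at x_i, h_i = 1, 1, 1, and Δ_i = (y_(i+1) − y_i)/h_i = -4, -3, 9:
  1·m_0 + 4·m_1 + 1·m_2 = 6(Δ_1 - Δ_0) = 6
  1·m_1 + 4·m_2 + 1·m_3 = 6(Δ_2 - Δ_1) = 72
Natural end conditions: m_0 = m_3 = 0.
Forward elimination and back-substitution give m_0 = 0, m_1 = -16/5, m_2 = 94/5, m_3 = 0.
On [2, 3], p(x) = 1 - 52/15·(x - 2) + 0·(x - 2)² - 8/15·(x - 2)³.
With (x - 2) = 1/4: p(9/4) = 1/8.

0.1250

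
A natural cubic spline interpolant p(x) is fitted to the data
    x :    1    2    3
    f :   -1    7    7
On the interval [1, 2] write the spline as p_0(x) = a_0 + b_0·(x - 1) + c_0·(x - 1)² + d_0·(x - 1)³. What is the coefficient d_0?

Let M_i = p''(x_i). Step sizes h_i = 1, 1; slopes of the chords Δ_i = (y_(i+1) - y_i)/h_i = 8, 0.
  1·M_0 + 4·M_1 + 1·M_2 = 6(Δ_1 - Δ_0) = -48
Natural end conditions: M_0 = M_2 = 0.
Solving: M_0 = 0, M_1 = -12, M_2 = 0.
On [1, 2], with p_0(x) = a_0 + b_0·(x - 1) + c_0·(x - 1)² + d_0·(x - 1)³: c_0 = M_0/2 = 0, d_0 = (M_1 - M_0)/(6h_0) = -2, b_0 = Δ_0 - h_0(2M_0 + M_1)/6 = 10.

-2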